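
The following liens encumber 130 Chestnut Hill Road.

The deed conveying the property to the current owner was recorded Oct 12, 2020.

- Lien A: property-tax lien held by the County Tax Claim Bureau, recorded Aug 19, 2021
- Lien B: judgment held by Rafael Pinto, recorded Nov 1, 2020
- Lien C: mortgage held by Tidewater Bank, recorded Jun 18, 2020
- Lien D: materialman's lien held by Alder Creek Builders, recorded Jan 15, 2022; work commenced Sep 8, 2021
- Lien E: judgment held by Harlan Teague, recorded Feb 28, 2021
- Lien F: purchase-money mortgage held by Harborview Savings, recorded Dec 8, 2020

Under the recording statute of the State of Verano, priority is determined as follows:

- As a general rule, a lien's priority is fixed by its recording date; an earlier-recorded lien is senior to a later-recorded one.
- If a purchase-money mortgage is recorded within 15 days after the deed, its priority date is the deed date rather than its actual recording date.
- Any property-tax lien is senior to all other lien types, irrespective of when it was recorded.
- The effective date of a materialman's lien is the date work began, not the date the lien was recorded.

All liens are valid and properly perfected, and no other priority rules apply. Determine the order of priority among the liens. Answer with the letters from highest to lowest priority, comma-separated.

Adjusting effective dates: D's effective date is Sep 8, 2021, when work began; F was recorded 57 days after the deed — beyond 15 days — so no relation-back applies.
A is a property-tax lien and takes priority over every other lien.
Ordering the rest by effective date: C (Jun 18, 2020), B (Nov 1, 2020), F (Dec 8, 2020), E (Feb 28, 2021), D (Sep 8, 2021).

A, C, B, F, E, D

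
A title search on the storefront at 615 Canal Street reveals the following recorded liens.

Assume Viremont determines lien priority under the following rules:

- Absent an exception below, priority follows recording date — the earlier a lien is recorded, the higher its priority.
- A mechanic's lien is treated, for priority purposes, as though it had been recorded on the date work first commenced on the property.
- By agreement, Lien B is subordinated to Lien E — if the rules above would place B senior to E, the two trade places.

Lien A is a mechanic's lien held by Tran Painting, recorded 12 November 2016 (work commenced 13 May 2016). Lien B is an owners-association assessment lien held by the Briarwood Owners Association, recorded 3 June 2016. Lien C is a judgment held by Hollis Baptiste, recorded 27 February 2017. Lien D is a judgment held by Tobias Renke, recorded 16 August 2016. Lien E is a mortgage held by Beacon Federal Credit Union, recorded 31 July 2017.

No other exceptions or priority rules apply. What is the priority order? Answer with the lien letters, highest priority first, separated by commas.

A, E, D, C, B

First, effective dates: A is treated as recorded 13 May 2016, the work-commencement date.
By effective date: A (13 May 2016), B (3 June 2016), D (16 August 2016), C (27 February 2017), E (31 July 2017).
B is senior to E before the subordination, so the two trade places.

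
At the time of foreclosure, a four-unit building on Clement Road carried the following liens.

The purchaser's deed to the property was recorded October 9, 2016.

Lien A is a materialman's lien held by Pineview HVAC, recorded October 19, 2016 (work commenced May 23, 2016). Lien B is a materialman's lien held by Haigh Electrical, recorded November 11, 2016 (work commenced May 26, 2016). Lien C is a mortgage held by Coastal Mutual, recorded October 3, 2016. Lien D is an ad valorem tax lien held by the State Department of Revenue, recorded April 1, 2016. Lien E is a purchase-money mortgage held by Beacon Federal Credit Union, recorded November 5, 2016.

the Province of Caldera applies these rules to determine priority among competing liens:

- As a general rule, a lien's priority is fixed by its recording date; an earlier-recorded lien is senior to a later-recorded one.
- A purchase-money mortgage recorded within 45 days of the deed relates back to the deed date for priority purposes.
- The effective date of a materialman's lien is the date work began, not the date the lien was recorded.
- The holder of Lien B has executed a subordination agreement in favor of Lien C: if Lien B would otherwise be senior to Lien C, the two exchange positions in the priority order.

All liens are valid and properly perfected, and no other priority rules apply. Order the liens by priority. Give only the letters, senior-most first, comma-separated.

Adjusting effective dates: A relates back to May 23, 2016 (work commenced); B is treated as recorded May 26, 2016, the work-commencement date; E's effective date is the deed date, October 9, 2016.
Ordering by effective date: D (April 1, 2016), A (May 23, 2016), B (May 26, 2016), C (October 3, 2016), E (October 9, 2016).
The subordination applies — B was senior to C — so B and C swap.

D, A, C, B, E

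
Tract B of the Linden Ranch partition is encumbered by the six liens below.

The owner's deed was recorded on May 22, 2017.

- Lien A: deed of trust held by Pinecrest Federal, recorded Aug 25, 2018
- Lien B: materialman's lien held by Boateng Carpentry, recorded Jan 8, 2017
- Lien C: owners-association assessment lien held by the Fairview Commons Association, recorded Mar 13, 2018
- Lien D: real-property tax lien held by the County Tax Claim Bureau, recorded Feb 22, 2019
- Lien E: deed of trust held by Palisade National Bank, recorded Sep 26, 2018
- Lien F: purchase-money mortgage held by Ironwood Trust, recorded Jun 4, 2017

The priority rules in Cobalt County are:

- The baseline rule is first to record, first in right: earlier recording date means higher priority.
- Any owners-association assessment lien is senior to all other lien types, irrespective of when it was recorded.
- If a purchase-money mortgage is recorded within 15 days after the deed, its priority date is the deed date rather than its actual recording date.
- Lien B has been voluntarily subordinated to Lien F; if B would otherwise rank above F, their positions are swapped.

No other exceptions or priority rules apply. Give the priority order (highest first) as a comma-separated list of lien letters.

Effective dates after the stated exceptions: F was recorded within the 15-day window, so its effective date is the deed date May 22, 2017.
C is an owners-association assessment lien, so it outranks all other liens regardless of date.
Among the remaining liens, by effective date: B (Jan 8, 2017), F (May 22, 2017), A (Aug 25, 2018), E (Sep 26, 2018), D (Feb 22, 2019).
B is senior to F before the subordination, so the two trade places.

C, F, B, A, E, D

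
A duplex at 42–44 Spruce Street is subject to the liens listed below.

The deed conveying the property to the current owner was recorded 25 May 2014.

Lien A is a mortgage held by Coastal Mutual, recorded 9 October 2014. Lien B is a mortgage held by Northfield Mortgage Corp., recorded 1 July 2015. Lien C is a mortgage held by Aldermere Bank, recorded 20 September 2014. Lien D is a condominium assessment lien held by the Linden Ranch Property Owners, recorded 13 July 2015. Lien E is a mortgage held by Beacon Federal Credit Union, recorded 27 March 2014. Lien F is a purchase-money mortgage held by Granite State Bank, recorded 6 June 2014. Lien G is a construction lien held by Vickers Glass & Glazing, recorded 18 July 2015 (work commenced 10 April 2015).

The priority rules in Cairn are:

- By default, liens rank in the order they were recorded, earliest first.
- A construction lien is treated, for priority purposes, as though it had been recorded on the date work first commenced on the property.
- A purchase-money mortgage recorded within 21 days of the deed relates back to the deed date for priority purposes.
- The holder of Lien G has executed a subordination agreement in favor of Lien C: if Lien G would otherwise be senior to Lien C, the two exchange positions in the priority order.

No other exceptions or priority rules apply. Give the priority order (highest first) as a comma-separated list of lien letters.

E, F, C, A, G, B, D

First, effective dates: F relates back to the deed date 25 May 2014; G's effective date is 10 April 2015, when work began.
By effective date, earliest first: E (27 March 2014), F (25 May 2014), C (20 September 2014), A (9 October 2014), G (10 April 2015), B (1 July 2015), D (13 July 2015).
Since G is not senior to C, the subordination leaves the order unchanged.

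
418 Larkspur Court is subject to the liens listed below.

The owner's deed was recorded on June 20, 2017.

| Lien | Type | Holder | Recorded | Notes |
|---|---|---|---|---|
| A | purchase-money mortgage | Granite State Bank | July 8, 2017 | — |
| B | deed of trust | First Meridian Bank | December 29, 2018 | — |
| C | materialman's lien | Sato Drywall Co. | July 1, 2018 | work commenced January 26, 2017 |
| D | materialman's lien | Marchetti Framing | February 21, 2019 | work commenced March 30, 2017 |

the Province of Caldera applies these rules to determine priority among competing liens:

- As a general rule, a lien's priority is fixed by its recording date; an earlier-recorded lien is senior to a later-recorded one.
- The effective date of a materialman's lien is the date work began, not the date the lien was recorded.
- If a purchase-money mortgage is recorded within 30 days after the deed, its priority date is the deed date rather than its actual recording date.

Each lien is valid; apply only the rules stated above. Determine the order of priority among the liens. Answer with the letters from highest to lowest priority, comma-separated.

Adjusting effective dates: A's effective date is the deed date, June 20, 2017; C's effective date is January 26, 2017, when work began; D is treated as recorded March 30, 2017, the work-commencement date.
Sorted by effective date: C (January 26, 2017), D (March 30, 2017), A (June 20, 2017), B (December 29, 2018).

C, D, A, B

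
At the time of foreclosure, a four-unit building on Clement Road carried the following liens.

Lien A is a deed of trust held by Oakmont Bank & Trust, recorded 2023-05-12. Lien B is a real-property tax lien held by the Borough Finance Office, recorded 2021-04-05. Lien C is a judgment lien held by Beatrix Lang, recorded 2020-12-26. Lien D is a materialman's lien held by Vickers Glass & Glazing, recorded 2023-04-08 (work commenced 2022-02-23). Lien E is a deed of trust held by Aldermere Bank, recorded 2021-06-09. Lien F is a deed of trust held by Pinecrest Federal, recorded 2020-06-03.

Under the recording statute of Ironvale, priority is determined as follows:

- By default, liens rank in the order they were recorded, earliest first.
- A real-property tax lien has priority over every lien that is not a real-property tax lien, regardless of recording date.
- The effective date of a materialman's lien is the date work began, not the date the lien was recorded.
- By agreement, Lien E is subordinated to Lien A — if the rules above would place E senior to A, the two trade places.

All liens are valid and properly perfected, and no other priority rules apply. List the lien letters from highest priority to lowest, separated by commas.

First, effective dates: D relates back to 2022-02-23 (work commenced).
As a real-property tax lien, B is senior to every other lien.
Remaining liens by effective date: F (2020-06-03), C (2020-12-26), E (2021-06-09), D (2022-02-23), A (2023-05-12).
Because E would otherwise rank above A, the subordination swaps them.

B, F, C, A, D, E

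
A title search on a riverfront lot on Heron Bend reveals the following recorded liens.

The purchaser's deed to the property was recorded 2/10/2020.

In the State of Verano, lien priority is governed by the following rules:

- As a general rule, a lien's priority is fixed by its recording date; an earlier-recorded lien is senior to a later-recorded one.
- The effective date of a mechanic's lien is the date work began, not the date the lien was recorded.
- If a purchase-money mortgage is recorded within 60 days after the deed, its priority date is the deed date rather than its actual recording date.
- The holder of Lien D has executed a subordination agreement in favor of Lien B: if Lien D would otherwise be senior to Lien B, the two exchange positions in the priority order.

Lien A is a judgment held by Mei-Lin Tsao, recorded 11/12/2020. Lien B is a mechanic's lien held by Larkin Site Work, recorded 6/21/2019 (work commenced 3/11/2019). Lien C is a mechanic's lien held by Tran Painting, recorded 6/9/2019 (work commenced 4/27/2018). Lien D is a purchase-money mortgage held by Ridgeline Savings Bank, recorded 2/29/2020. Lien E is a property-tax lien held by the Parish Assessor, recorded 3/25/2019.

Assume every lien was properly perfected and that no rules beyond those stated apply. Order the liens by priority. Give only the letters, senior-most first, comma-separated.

C, B, E, D, A

First, effective dates: B is treated as recorded 3/11/2019, the work-commencement date; C's effective date is 4/27/2018, when work began; D was recorded within the 60-day window, so its effective date is the deed date 2/10/2020.
By effective date, earliest first: C (4/27/2018), B (3/11/2019), E (3/25/2019), D (2/10/2020), A (11/12/2020).
Since D is not senior to B, the subordination leaves the order unchanged.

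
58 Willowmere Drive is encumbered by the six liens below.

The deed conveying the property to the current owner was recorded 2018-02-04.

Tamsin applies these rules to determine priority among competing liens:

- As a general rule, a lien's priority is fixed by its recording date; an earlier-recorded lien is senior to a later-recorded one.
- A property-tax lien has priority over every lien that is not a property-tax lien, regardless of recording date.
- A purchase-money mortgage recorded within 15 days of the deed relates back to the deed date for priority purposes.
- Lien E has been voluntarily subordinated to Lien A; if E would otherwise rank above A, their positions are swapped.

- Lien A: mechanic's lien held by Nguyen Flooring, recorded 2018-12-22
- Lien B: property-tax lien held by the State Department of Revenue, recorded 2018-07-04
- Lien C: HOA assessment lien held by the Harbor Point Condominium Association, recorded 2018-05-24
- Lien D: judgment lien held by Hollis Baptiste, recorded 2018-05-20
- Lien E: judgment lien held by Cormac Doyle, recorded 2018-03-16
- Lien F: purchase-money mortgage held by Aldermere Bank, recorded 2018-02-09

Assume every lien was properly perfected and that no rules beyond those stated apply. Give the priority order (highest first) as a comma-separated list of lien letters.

Effective dates after the stated exceptions: F relates back to the deed date 2018-02-04.
B is a property-tax lien, so it outranks all other liens regardless of date.
Remaining liens by effective date: F (2018-02-04), E (2018-03-16), D (2018-05-20), C (2018-05-24), A (2018-12-22).
Because E would otherwise rank above A, the subordination swaps them.

B, F, A, D, C, E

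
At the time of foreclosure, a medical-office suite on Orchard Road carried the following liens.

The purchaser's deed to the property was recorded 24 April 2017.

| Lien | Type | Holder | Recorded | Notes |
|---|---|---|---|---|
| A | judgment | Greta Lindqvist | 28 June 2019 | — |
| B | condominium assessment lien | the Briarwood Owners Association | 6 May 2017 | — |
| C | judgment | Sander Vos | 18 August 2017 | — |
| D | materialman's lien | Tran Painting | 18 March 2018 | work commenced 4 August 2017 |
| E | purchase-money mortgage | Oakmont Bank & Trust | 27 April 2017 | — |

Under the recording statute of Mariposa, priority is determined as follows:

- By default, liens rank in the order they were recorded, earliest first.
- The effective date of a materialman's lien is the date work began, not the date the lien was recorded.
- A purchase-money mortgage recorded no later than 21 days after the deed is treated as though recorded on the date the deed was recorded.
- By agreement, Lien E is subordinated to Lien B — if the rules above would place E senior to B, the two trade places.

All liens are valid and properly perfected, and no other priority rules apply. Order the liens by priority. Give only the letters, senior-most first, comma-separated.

First, effective dates: D is treated as recorded 4 August 2017, the work-commencement date; E was recorded within the 21-day window, so its effective date is the deed date 24 April 2017.
Sorted by effective date: E (24 April 2017), B (6 May 2017), D (4 August 2017), C (18 August 2017), A (28 June 2019).
Because E would otherwise rank above B, the subordination swaps them.

B, E, D, C, A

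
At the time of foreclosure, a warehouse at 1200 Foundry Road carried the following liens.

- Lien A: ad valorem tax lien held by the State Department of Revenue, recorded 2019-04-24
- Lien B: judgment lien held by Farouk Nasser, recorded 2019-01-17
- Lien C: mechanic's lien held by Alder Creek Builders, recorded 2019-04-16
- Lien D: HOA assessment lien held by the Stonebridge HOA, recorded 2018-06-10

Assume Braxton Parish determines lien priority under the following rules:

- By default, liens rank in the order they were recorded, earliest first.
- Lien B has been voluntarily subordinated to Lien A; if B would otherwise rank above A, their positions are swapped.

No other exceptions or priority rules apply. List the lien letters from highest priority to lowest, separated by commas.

By effective date: D (2018-06-10), B (2019-01-17), C (2019-04-16), A (2019-04-24).
B is senior to A before the subordination, so the two trade places.

D, A, C, B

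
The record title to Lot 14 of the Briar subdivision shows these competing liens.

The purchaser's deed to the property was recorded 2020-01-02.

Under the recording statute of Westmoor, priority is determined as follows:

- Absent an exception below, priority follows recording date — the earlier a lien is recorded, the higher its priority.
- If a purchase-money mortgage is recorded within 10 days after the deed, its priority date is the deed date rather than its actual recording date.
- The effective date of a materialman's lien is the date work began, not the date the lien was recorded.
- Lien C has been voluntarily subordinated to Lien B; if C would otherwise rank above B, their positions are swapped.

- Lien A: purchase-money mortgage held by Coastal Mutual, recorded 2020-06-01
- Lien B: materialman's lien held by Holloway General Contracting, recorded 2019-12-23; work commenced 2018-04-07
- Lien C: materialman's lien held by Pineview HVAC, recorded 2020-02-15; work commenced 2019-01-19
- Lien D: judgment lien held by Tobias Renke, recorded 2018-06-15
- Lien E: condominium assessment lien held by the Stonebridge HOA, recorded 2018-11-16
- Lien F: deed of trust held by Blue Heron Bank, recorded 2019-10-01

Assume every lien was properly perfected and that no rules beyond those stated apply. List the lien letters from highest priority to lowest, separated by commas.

B, D, E, C, F, A

Adjusting effective dates: A was recorded 151 days after the deed, outside the 10-day window, so it keeps its recording date; B relates back to 2018-04-07 (work commenced); C is treated as recorded 2019-01-19, the work-commencement date.
By effective date: B (2018-04-07), D (2018-06-15), E (2018-11-16), C (2019-01-19), F (2019-10-01), A (2020-06-01).
C already ranks below B; the subordination has no effect.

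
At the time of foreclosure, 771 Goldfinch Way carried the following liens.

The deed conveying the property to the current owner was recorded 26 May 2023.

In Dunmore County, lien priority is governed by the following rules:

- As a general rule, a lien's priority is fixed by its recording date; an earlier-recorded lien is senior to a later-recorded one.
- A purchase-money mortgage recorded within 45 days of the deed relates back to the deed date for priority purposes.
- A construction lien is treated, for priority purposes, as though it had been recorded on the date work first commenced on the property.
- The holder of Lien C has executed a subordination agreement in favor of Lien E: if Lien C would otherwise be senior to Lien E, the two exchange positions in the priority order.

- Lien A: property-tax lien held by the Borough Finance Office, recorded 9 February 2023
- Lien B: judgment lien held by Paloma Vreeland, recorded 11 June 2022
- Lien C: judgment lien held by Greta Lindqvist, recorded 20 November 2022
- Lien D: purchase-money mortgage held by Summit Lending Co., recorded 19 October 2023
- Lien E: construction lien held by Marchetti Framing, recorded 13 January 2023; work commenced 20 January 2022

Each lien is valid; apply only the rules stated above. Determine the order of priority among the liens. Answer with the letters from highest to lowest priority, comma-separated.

Adjusting effective dates: D was recorded 146 days after the deed — beyond 45 days — so no relation-back applies; E relates back to 20 January 2022 (work commenced).
Ordering by effective date: E (20 January 2022), B (11 June 2022), C (20 November 2022), A (9 February 2023), D (19 October 2023).
C already ranks below E; the subordination has no effect.

E, B, C, A, D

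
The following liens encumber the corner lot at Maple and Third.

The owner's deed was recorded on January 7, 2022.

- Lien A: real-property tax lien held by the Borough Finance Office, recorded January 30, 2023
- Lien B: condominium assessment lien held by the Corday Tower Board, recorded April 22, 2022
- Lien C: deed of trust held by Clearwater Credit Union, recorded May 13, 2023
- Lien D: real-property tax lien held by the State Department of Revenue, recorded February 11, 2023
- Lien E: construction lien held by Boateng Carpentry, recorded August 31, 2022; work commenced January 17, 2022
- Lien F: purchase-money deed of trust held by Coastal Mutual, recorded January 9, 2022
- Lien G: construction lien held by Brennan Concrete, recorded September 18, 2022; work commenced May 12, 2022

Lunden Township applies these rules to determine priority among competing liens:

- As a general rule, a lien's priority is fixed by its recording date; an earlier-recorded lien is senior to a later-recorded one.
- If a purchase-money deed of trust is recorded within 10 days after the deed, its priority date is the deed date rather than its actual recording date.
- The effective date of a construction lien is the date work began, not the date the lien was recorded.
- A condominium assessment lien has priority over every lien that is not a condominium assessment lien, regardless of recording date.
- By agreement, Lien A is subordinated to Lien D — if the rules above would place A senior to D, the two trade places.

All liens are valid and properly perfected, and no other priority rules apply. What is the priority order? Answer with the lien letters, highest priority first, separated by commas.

Adjusting effective dates: E's effective date is January 17, 2022, when work began; F was recorded within the 10-day window, so its effective date is the deed date January 7, 2022; G's effective date is May 12, 2022, when work began.
B, as a condominium assessment lien, has superpriority and ranks first.
Among the remaining liens, by effective date: F (January 7, 2022), E (January 17, 2022), G (May 12, 2022), A (January 30, 2023), D (February 11, 2023), C (May 13, 2023).
A is senior to D before the subordination, so the two trade places.

B, F, E, G, D, A, C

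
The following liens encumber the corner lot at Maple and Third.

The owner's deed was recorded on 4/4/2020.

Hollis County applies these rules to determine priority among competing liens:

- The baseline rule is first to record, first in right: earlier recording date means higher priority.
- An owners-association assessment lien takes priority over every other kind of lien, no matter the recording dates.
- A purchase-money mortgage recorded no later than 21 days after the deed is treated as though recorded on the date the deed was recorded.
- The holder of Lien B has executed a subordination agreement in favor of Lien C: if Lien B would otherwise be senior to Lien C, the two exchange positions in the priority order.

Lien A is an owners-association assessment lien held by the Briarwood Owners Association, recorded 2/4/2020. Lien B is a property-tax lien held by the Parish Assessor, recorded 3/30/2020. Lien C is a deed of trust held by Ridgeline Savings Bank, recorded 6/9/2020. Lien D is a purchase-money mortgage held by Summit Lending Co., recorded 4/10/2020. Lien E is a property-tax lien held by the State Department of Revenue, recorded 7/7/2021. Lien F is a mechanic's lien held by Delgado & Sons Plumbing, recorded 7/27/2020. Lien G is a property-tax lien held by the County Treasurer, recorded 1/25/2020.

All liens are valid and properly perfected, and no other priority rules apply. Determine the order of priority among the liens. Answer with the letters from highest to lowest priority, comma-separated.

A, G, C, D, B, F, E

Effective dates: D's effective date is the deed date, 4/4/2020.
A is an owners-association assessment lien, so it outranks all other liens regardless of date.
Remaining liens by effective date: G (1/25/2020), B (3/30/2020), D (4/4/2020), C (6/9/2020), F (7/27/2020), E (7/7/2021).
The subordination applies — B was senior to C — so B and C swap.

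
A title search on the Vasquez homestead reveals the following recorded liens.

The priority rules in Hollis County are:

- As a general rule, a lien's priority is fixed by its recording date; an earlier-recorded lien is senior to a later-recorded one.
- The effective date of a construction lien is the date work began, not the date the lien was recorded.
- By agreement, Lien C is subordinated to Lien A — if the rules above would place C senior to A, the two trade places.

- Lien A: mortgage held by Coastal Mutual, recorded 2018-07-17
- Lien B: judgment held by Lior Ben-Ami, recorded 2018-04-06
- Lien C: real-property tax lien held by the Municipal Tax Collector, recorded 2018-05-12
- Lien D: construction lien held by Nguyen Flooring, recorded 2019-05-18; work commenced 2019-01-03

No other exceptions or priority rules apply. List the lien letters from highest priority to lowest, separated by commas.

Effective dates after the stated exceptions: D is treated as recorded 2019-01-03, the work-commencement date.
By effective date: B (2018-04-06), C (2018-05-12), A (2018-07-17), D (2019-01-03).
Because C would otherwise rank above A, the subordination swaps them.

B, A, C, D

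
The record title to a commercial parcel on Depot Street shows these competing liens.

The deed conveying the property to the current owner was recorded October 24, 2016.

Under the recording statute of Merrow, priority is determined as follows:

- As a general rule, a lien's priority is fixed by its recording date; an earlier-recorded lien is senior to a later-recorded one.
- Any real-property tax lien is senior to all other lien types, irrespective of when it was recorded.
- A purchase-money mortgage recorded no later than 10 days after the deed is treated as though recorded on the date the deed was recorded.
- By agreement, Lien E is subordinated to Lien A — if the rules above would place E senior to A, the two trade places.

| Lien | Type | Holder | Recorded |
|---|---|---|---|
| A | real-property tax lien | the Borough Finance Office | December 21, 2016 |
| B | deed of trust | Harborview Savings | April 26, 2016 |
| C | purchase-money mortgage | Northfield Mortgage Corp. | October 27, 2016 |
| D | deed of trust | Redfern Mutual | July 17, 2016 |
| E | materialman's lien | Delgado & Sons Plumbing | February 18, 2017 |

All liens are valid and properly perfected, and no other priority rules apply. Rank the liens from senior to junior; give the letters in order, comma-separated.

Effective dates: C was recorded within the 10-day window, so its effective date is the deed date October 24, 2016.
As a real-property tax lien, A is senior to every other lien.
Ordering the rest by effective date: B (April 26, 2016), D (July 17, 2016), C (October 24, 2016), E (February 18, 2017).
Since E is not senior to A, the subordination leaves the order unchanged.

A, B, D, C, E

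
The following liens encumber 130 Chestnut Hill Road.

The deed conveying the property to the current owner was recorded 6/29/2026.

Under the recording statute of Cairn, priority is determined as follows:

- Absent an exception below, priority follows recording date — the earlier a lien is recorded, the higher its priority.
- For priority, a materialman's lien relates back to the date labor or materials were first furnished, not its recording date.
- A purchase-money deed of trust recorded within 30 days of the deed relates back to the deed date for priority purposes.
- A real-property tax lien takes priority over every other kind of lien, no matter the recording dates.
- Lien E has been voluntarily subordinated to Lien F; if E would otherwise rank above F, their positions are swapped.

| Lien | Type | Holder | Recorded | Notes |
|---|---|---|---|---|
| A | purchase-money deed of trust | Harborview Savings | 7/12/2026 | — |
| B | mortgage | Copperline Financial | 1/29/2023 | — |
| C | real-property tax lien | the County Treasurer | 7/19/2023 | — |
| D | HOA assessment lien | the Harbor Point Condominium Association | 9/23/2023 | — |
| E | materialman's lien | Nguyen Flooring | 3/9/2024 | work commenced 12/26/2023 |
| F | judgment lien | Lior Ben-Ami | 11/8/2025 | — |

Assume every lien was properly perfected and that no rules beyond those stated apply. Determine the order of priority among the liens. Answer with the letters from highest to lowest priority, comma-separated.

C, B, D, F, E, A

Effective dates: A was recorded within the 30-day window, so its effective date is the deed date 6/29/2026; E's effective date is 12/26/2023, when work began.
C is a real-property tax lien and takes priority over every other lien.
Among the remaining liens, by effective date: B (1/29/2023), D (9/23/2023), E (12/26/2023), F (11/8/2025), A (6/29/2026).
Because E would otherwise rank above F, the subordination swaps them.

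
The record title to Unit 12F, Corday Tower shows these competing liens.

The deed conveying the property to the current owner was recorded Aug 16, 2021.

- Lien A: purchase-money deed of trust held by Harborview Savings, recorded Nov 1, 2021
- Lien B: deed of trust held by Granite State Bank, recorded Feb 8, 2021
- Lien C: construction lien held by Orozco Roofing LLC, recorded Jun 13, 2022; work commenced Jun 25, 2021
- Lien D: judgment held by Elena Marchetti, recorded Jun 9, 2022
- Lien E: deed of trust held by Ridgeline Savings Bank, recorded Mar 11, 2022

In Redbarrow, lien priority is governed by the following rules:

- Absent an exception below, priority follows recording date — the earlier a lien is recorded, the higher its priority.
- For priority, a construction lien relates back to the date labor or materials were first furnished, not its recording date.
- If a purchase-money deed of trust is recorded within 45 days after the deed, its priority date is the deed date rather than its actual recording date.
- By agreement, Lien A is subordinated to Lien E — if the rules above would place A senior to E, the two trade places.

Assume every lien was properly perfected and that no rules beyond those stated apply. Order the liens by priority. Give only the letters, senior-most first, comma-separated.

Adjusting effective dates: A missed the 45-day window (77 days after the deed), so its recording date stands; C is treated as recorded Jun 25, 2021, the work-commencement date.
By effective date, earliest first: B (Feb 8, 2021), C (Jun 25, 2021), A (Nov 1, 2021), E (Mar 11, 2022), D (Jun 9, 2022).
A is senior to E before the subordination, so the two trade places.

B, C, E, A, D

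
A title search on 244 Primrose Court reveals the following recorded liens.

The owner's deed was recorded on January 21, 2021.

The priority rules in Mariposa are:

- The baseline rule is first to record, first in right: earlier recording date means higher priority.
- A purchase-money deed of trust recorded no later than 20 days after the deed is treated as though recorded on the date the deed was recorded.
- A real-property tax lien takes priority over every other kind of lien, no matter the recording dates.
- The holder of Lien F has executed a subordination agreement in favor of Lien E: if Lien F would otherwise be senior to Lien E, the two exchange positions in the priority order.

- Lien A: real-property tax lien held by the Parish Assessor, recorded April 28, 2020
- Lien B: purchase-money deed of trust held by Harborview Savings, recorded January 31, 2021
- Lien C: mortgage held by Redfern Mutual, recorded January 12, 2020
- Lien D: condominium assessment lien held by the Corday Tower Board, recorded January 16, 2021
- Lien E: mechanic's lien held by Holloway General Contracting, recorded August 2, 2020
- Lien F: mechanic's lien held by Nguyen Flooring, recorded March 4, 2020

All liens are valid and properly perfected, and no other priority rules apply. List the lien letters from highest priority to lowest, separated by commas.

A, C, E, F, D, B

Adjusting effective dates: B was recorded within the 20-day window, so its effective date is the deed date January 21, 2021.
A is a real-property tax lien and takes priority over every other lien.
Among the remaining liens, by effective date: C (January 12, 2020), F (March 4, 2020), E (August 2, 2020), D (January 16, 2021), B (January 21, 2021).
Because F would otherwise rank above E, the subordination swaps them.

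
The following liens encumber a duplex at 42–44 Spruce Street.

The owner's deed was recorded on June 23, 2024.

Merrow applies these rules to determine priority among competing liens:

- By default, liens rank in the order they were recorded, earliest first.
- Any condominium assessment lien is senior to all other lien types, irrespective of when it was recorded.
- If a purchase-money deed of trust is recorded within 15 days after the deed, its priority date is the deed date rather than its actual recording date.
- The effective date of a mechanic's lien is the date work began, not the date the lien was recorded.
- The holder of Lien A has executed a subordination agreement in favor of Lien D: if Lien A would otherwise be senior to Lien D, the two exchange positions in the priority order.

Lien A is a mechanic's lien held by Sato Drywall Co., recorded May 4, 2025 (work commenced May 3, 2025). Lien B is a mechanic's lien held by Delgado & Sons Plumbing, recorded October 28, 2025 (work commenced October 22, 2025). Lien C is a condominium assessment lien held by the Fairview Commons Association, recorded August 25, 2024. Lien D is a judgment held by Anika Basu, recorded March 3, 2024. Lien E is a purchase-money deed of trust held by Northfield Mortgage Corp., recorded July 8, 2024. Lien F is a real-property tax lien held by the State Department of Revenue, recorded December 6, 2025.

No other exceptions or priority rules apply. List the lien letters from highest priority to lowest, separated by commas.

C, D, E, A, B, F

Effective dates after the stated exceptions: A is treated as recorded May 3, 2025, the work-commencement date; B is treated as recorded October 22, 2025, the work-commencement date; E relates back to the deed date June 23, 2024.
As a condominium assessment lien, C is senior to every other lien.
Remaining liens by effective date: D (March 3, 2024), E (June 23, 2024), A (May 3, 2025), B (October 22, 2025), F (December 6, 2025).
A already ranks below D; the subordination has no effect.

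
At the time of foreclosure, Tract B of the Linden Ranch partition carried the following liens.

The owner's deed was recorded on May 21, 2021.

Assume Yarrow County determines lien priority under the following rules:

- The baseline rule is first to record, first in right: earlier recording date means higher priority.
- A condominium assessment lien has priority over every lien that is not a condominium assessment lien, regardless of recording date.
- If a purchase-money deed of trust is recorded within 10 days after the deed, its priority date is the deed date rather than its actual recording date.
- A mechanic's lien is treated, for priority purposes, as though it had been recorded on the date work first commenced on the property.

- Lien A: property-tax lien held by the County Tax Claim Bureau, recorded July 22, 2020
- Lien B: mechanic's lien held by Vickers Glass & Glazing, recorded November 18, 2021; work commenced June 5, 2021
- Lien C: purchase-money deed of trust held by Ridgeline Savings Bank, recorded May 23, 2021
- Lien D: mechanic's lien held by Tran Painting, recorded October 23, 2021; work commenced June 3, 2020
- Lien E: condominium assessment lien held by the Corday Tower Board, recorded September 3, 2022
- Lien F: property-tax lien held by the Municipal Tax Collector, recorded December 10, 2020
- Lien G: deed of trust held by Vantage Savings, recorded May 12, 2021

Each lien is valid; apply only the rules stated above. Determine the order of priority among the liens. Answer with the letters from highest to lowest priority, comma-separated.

E, D, A, F, G, C, B

Adjusting effective dates: B is treated as recorded June 5, 2021, the work-commencement date; C's effective date is the deed date, May 21, 2021; D's effective date is June 3, 2020, when work began.
E is a condominium assessment lien and takes priority over every other lien.
Among the remaining liens, by effective date: D (June 3, 2020), A (July 22, 2020), F (December 10, 2020), G (May 12, 2021), C (May 21, 2021), B (June 5, 2021).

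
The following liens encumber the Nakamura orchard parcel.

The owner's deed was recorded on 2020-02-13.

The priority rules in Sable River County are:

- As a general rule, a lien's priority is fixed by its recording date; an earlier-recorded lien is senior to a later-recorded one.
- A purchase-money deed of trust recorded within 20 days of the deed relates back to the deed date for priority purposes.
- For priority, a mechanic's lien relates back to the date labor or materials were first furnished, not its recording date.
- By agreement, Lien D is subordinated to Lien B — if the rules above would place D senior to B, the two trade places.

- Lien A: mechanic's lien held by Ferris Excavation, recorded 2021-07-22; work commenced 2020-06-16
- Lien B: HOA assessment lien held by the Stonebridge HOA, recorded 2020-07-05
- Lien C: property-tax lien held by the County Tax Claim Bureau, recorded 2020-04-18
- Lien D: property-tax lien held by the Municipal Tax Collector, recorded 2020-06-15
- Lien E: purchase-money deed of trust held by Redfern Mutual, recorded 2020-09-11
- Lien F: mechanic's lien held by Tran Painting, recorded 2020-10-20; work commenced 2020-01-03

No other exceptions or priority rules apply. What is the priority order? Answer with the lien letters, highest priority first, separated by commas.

F, C, B, A, D, E

Effective dates after the stated exceptions: A relates back to 2020-06-16 (work commenced); E missed the 20-day window (211 days after the deed), so its recording date stands; F relates back to 2020-01-03 (work commenced).
By effective date: F (2020-01-03), C (2020-04-18), D (2020-06-15), A (2020-06-16), B (2020-07-05), E (2020-09-11).
D would otherwise be senior to B, so under the subordination agreement D and B exchange positions.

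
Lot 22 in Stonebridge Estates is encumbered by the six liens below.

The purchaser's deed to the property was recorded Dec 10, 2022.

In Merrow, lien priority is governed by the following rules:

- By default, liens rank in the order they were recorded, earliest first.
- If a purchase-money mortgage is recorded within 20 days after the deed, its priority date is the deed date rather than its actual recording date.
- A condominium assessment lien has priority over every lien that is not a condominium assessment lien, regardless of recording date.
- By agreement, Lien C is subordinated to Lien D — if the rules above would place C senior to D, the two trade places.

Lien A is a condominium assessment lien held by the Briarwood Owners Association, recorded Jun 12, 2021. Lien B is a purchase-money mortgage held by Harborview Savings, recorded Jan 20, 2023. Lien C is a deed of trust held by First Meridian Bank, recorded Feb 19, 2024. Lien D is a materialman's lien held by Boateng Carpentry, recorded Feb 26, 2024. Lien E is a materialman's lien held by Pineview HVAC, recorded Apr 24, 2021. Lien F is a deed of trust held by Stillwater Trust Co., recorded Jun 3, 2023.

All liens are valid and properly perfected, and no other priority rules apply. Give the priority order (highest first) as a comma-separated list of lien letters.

A, E, B, F, D, C

Adjusting effective dates: B missed the 20-day window (41 days after the deed), so its recording date stands.
As a condominium assessment lien, A is senior to every other lien.
Among the remaining liens, by effective date: E (Apr 24, 2021), B (Jan 20, 2023), F (Jun 3, 2023), C (Feb 19, 2024), D (Feb 26, 2024).
C would otherwise be senior to D, so under the subordination agreement C and D exchange positions.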